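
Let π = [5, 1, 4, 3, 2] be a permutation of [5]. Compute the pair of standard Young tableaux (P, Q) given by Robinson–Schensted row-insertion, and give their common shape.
P = [1, 2] / [3] / [4] / [5];  Q = [1, 3] / [2] / [4] / [5];  common shape = (2, 1, 1, 1)

Row-insert the values π_1, π_2, … into P one at a time, bumping the leftmost entry strictly greater than the inserted value down to the next row. The recording tableau Q records, in position (i, j), the step at which that cell was added to P.
  Insert 5 (step 1): P = [5];  Q = [1]
  Insert 1 (step 2): P = [1] / [5];  Q = [1] / [2]
  Insert 4 (step 3): P = [1, 4] / [5];  Q = [1, 3] / [2]
  Insert 3 (step 4): P = [1, 3] / [4] / [5];  Q = [1, 3] / [2] / [4]
  Insert 2 (step 5): P = [1, 2] / [3] / [4] / [5];  Q = [1, 3] / [2] / [4] / [5]
Final shape: (2, 1, 1, 1).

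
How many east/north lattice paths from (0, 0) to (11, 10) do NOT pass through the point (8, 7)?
Number of paths = 224016

Total paths from (0, 0) to (11, 10): C(21, 11) = 352716. Paths through (8, 7): (paths (0, 0) → (8, 7)) × (paths (8, 7) → (11, 10)) = C(15, 8) · C(6, 3) = 6435 · 20 = 128700. Avoidance count = 352716 − 128700 = 224016.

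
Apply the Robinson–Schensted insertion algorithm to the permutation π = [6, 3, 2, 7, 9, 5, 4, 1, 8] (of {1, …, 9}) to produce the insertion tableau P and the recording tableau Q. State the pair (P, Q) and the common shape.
P = [1, 4, 8] / [2, 5, 9] / [3, 7] / [6];  Q = [1, 4, 5] / [2, 6, 9] / [3, 7] / [8];  common shape = (3, 3, 2, 1)

Row-insert the values π_1, π_2, … into P one at a time, bumping the leftmost entry strictly greater than the inserted value down to the next row. The recording tableau Q records, in position (i, j), the step at which that cell was added to P.
  Insert 6 (step 1): P = [6];  Q = [1]
  Insert 3 (step 2): P = [3] / [6];  Q = [1] / [2]
  Insert 2 (step 3): P = [2] / [3] / [6];  Q = [1] / [2] / [3]
  Insert 7 (step 4): P = [2, 7] / [3] / [6];  Q = [1, 4] / [2] / [3]
  Insert 9 (step 5): P = [2, 7, 9] / [3] / [6];  Q = [1, 4, 5] / [2] / [3]
  Insert 5 (step 6): P = [2, 5, 9] / [3, 7] / [6];  Q = [1, 4, 5] / [2, 6] / [3]
  Insert 4 (step 7): P = [2, 4, 9] / [3, 5] / [6, 7];  Q = [1, 4, 5] / [2, 6] / [3, 7]
  Insert 1 (step 8): P = [1, 4, 9] / [2, 5] / [3, 7] / [6];  Q = [1, 4, 5] / [2, 6] / [3, 7] / [8]
  Insert 8 (step 9): P = [1, 4, 8] / [2, 5, 9] / [3, 7] / [6];  Q = [1, 4, 5] / [2, 6, 9] / [3, 7] / [8]
Final shape: (3, 3, 2, 1).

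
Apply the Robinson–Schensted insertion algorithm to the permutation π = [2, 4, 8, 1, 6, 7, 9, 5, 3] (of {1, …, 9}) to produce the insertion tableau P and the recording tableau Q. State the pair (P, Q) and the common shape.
P = [1, 3, 5, 7, 9] / [2, 4] / [6] / [8];  Q = [1, 2, 3, 6, 7] / [4, 5] / [8] / [9];  common shape = (5, 2, 1, 1)

Row-insert the values π_1, π_2, … into P one at a time, bumping the leftmost entry strictly greater than the inserted value down to the next row. The recording tableau Q records, in position (i, j), the step at which that cell was added to P.
  Insert 2 (step 1): P = [2];  Q = [1]
  Insert 4 (step 2): P = [2, 4];  Q = [1, 2]
  Insert 8 (step 3): P = [2, 4, 8];  Q = [1, 2, 3]
  Insert 1 (step 4): P = [1, 4, 8] / [2];  Q = [1, 2, 3] / [4]
  Insert 6 (step 5): P = [1, 4, 6] / [2, 8];  Q = [1, 2, 3] / [4, 5]
  Insert 7 (step 6): P = [1, 4, 6, 7] / [2, 8];  Q = [1, 2, 3, 6] / [4, 5]
  Insert 9 (step 7): P = [1, 4, 6, 7, 9] / [2, 8];  Q = [1, 2, 3, 6, 7] / [4, 5]
  Insert 5 (step 8): P = [1, 4, 5, 7, 9] / [2, 6] / [8];  Q = [1, 2, 3, 6, 7] / [4, 5] / [8]
  Insert 3 (step 9): P = [1, 3, 5, 7, 9] / [2, 4] / [6] / [8];  Q = [1, 2, 3, 6, 7] / [4, 5] / [8] / [9]
Final shape: (5, 2, 1, 1).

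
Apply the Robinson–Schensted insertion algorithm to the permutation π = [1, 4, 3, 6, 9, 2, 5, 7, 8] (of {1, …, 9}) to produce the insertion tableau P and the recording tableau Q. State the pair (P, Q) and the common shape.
P = [1, 2, 5, 7, 8] / [3, 6, 9] / [4];  Q = [1, 2, 4, 5, 9] / [3, 7, 8] / [6];  common shape = (5, 3, 1)

Row-insert the values π_1, π_2, … into P one at a time, bumping the leftmost entry strictly greater than the inserted value down to the next row. The recording tableau Q records, in position (i, j), the step at which that cell was added to P.
  Insert 1 (step 1): P = [1];  Q = [1]
  Insert 4 (step 2): P = [1, 4];  Q = [1, 2]
  Insert 3 (step 3): P = [1, 3] / [4];  Q = [1, 2] / [3]
  Insert 6 (step 4): P = [1, 3, 6] / [4];  Q = [1, 2, 4] / [3]
  Insert 9 (step 5): P = [1, 3, 6, 9] / [4];  Q = [1, 2, 4, 5] / [3]
  Insert 2 (step 6): P = [1, 2, 6, 9] / [3] / [4];  Q = [1, 2, 4, 5] / [3] / [6]
  Insert 5 (step 7): P = [1, 2, 5, 9] / [3, 6] / [4];  Q = [1, 2, 4, 5] / [3, 7] / [6]
  Insert 7 (step 8): P = [1, 2, 5, 7] / [3, 6, 9] / [4];  Q = [1, 2, 4, 5] / [3, 7, 8] / [6]
  Insert 8 (step 9): P = [1, 2, 5, 7, 8] / [3, 6, 9] / [4];  Q = [1, 2, 4, 5, 9] / [3, 7, 8] / [6]
Final shape: (5, 3, 1).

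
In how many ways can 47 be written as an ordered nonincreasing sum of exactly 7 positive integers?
p(47, 7 parts) = 6430

Partitions of n into exactly k parts are in bijection with partitions of n − k into at most k parts (subtract 1 from each part). So p(47, exactly 7) = p(40, parts ≤ 7). Computing via the recurrence p(m, j) = p(m, j−1) + p(m−j, j) gives 6430.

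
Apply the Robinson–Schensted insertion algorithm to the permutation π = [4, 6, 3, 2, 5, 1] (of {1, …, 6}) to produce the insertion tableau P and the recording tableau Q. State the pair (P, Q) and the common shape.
P = [1, 5] / [2, 6] / [3] / [4];  Q = [1, 2] / [3, 5] / [4] / [6];  common shape = (2, 2, 1, 1)

Row-insert the values π_1, π_2, … into P one at a time, bumping the leftmost entry strictly greater than the inserted value down to the next row. The recording tableau Q records, in position (i, j), the step at which that cell was added to P.
  Insert 4 (step 1): P = [4];  Q = [1]
  Insert 6 (step 2): P = [4, 6];  Q = [1, 2]
  Insert 3 (step 3): P = [3, 6] / [4];  Q = [1, 2] / [3]
  Insert 2 (step 4): P = [2, 6] / [3] / [4];  Q = [1, 2] / [3] / [4]
  Insert 5 (step 5): P = [2, 5] / [3, 6] / [4];  Q = [1, 2] / [3, 5] / [4]
  Insert 1 (step 6): P = [1, 5] / [2, 6] / [3] / [4];  Q = [1, 2] / [3, 5] / [4] / [6]
Final shape: (2, 2, 1, 1).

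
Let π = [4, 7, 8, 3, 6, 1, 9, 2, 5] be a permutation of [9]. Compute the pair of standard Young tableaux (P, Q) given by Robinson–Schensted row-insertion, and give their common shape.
P = [1, 2, 5, 9] / [3, 6, 8] / [4, 7];  Q = [1, 2, 3, 7] / [4, 5, 9] / [6, 8];  common shape = (4, 3, 2)

Row-insert the values π_1, π_2, … into P one at a time, bumping the leftmost entry strictly greater than the inserted value down to the next row. The recording tableau Q records, in position (i, j), the step at which that cell was added to P.
  Insert 4 (step 1): P = [4];  Q = [1]
  Insert 7 (step 2): P = [4, 7];  Q = [1, 2]
  Insert 8 (step 3): P = [4, 7, 8];  Q = [1, 2, 3]
  Insert 3 (step 4): P = [3, 7, 8] / [4];  Q = [1, 2, 3] / [4]
  Insert 6 (step 5): P = [3, 6, 8] / [4, 7];  Q = [1, 2, 3] / [4, 5]
  Insert 1 (step 6): P = [1, 6, 8] / [3, 7] / [4];  Q = [1, 2, 3] / [4, 5] / [6]
  Insert 9 (step 7): P = [1, 6, 8, 9] / [3, 7] / [4];  Q = [1, 2, 3, 7] / [4, 5] / [6]
  Insert 2 (step 8): P = [1, 2, 8, 9] / [3, 6] / [4, 7];  Q = [1, 2, 3, 7] / [4, 5] / [6, 8]
  Insert 5 (step 9): P = [1, 2, 5, 9] / [3, 6, 8] / [4, 7];  Q = [1, 2, 3, 7] / [4, 5, 9] / [6, 8]
Final shape: (4, 3, 2).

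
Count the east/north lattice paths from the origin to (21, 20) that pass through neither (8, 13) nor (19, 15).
Number of paths = 214712391120

Inclusion–exclusion. Total paths: C(41, 21) = 269128937220. Through P₁: C(21, 8)·C(20, 13) = 15774544800. Through P₂: C(34, 19)·C(7, 2) = 38975317920. Since P₁ is strictly southwest of P₂, a monotone path through both must visit P₁ then P₂; paths through both = C(21, 8)·C(13, 11)·C(7, 2) = 333316620. Avoid both = 269128937220 − 15774544800 − 38975317920 + 333316620 = 214712391120.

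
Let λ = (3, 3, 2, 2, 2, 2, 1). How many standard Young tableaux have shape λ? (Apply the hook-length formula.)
# SYT of shape (3, 3, 2, 2, 2, 2, 1) = 25025

Hook-length formula: f^λ = n! / Π hook(c), product over all cells c of the Young diagram. For λ = (3, 3, 2, 2, 2, 2, 1), n = 15 boxes. Hook lengths by row (left-to-right, top-to-bottom): [9, 7, 2]; [8, 6, 1]; [6, 4]; [5, 3]; [4, 2]; [3, 1]; [1]. Product of hooks = 52254720. So f^λ = 15! / 52254720 = 1307674368000 / 52254720 = 25025.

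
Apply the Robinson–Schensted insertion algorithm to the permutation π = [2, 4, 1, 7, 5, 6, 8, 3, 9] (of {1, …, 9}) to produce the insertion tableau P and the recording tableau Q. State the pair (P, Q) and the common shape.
P = [1, 3, 5, 6, 8, 9] / [2, 4] / [7];  Q = [1, 2, 4, 6, 7, 9] / [3, 5] / [8];  common shape = (6, 2, 1)

Row-insert the values π_1, π_2, … into P one at a time, bumping the leftmost entry strictly greater than the inserted value down to the next row. The recording tableau Q records, in position (i, j), the step at which that cell was added to P.
  Insert 2 (step 1): P = [2];  Q = [1]
  Insert 4 (step 2): P = [2, 4];  Q = [1, 2]
  Insert 1 (step 3): P = [1, 4] / [2];  Q = [1, 2] / [3]
  Insert 7 (step 4): P = [1, 4, 7] / [2];  Q = [1, 2, 4] / [3]
  Insert 5 (step 5): P = [1, 4, 5] / [2, 7];  Q = [1, 2, 4] / [3, 5]
  Insert 6 (step 6): P = [1, 4, 5, 6] / [2, 7];  Q = [1, 2, 4, 6] / [3, 5]
  Insert 8 (step 7): P = [1, 4, 5, 6, 8] / [2, 7];  Q = [1, 2, 4, 6, 7] / [3, 5]
  Insert 3 (step 8): P = [1, 3, 5, 6, 8] / [2, 4] / [7];  Q = [1, 2, 4, 6, 7] / [3, 5] / [8]
  Insert 9 (step 9): P = [1, 3, 5, 6, 8, 9] / [2, 4] / [7];  Q = [1, 2, 4, 6, 7, 9] / [3, 5] / [8]
Final shape: (6, 2, 1).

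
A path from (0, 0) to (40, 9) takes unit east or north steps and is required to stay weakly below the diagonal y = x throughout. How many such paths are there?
Number of paths = 1603477568

By the reflection principle (André's argument), the number of monotone paths to (40, 9) with n ≤ m that never go above y = x is C(49, 40) − C(49, 41) = 2054455634 − 450978066 = 1603477568.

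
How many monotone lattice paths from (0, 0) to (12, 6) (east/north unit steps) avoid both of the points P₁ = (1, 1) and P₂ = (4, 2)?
Number of paths = 6363

Inclusion–exclusion. Total paths: C(18, 12) = 18564. Through P₁: C(2, 1)·C(16, 11) = 8736. Through P₂: C(6, 4)·C(12, 8) = 7425. Since P₁ is strictly southwest of P₂, a monotone path through both must visit P₁ then P₂; paths through both = C(2, 1)·C(4, 3)·C(12, 8) = 3960. Avoid both = 18564 − 8736 − 7425 + 3960 = 6363.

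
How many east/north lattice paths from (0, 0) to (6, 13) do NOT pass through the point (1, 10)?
Number of paths = 26516

Total paths from (0, 0) to (6, 13): C(19, 6) = 27132. Paths through (1, 10): (paths (0, 0) → (1, 10)) × (paths (1, 10) → (6, 13)) = C(11, 1) · C(8, 5) = 11 · 56 = 616. Avoidance count = 27132 − 616 = 26516.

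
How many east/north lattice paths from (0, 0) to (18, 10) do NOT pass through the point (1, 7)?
Number of paths = 13113990

Total paths from (0, 0) to (18, 10): C(28, 18) = 13123110. Paths through (1, 7): (paths (0, 0) → (1, 7)) × (paths (1, 7) → (18, 10)) = C(8, 1) · C(20, 17) = 8 · 1140 = 9120. Avoidance count = 13123110 − 9120 = 13113990.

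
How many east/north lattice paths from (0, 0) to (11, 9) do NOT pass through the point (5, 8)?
Number of paths = 158951

Total paths from (0, 0) to (11, 9): C(20, 11) = 167960. Paths through (5, 8): (paths (0, 0) → (5, 8)) × (paths (5, 8) → (11, 9)) = C(13, 5) · C(7, 6) = 1287 · 7 = 9009. Avoidance count = 167960 − 9009 = 158951.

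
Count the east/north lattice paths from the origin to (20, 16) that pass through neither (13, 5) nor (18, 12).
Number of paths = 5839593543

Inclusion–exclusion. Total paths: C(36, 20) = 7307872110. Through P₁: C(18, 13)·C(18, 7) = 272668032. Through P₂: C(30, 18)·C(6, 2) = 1297398375. Since P₁ is strictly southwest of P₂, a monotone path through both must visit P₁ then P₂; paths through both = C(18, 13)·C(12, 5)·C(6, 2) = 101787840. Avoid both = 7307872110 − 272668032 − 1297398375 + 101787840 = 5839593543.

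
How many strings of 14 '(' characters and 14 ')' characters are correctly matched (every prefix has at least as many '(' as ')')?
C_14 = 2674440

These balanced parentheses are counted by the Catalan number C_n = (1/(n + 1)) · C(2n, n). For n = 14: C_14 = (1/15) · C(28, 14) = 40116600/15 = 2674440.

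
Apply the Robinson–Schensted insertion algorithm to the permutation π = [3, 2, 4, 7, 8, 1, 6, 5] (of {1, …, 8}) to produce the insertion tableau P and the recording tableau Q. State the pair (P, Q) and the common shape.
P = [1, 4, 5, 8] / [2, 6] / [3, 7];  Q = [1, 3, 4, 5] / [2, 7] / [6, 8];  common shape = (4, 2, 2)

Row-insert the values π_1, π_2, … into P one at a time, bumping the leftmost entry strictly greater than the inserted value down to the next row. The recording tableau Q records, in position (i, j), the step at which that cell was added to P.
  Insert 3 (step 1): P = [3];  Q = [1]
  Insert 2 (step 2): P = [2] / [3];  Q = [1] / [2]
  Insert 4 (step 3): P = [2, 4] / [3];  Q = [1, 3] / [2]
  Insert 7 (step 4): P = [2, 4, 7] / [3];  Q = [1, 3, 4] / [2]
  Insert 8 (step 5): P = [2, 4, 7, 8] / [3];  Q = [1, 3, 4, 5] / [2]
  Insert 1 (step 6): P = [1, 4, 7, 8] / [2] / [3];  Q = [1, 3, 4, 5] / [2] / [6]
  Insert 6 (step 7): P = [1, 4, 6, 8] / [2, 7] / [3];  Q = [1, 3, 4, 5] / [2, 7] / [6]
  Insert 5 (step 8): P = [1, 4, 5, 8] / [2, 6] / [3, 7];  Q = [1, 3, 4, 5] / [2, 7] / [6, 8]
Final shape: (4, 2, 2).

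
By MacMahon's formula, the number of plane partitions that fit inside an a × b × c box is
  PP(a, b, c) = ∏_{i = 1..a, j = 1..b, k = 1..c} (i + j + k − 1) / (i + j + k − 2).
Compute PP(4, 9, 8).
PP(4, 9, 8) = 151561524301616

Evaluate the triple product over i = 1..4, j = 1..9, k = 1..8. The factors are (2/1) · (3/2) · (4/3) · (5/4) · (6/5) · (7/6) · (8/7) · (9/8) · … (288 factors total). The numerators and denominators telescope so the product is an integer; carrying out the multiplication exactly gives PP(4, 9, 8) = 151561524301616.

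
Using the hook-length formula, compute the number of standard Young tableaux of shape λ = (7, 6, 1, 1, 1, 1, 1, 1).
# SYT of shape (7, 6, 1, 1, 1, 1, 1, 1) = 3325608

Hook-length formula: f^λ = n! / Π hook(c), product over all cells c of the Young diagram. For λ = (7, 6, 1, 1, 1, 1, 1, 1), n = 19 boxes. Hook lengths by row (left-to-right, top-to-bottom): [14, 7, 6, 5, 4, 3, 1]; [12, 5, 4, 3, 2, 1]; [6]; [5]; [4]; [3]; [2]; [1]. Product of hooks = 36578304000. So f^λ = 19! / 36578304000 = 121645100408832000 / 36578304000 = 3325608.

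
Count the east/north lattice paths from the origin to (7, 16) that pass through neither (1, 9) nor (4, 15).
Number of paths = 215853

Inclusion–exclusion. Total paths: C(23, 7) = 245157. Through P₁: C(10, 1)·C(13, 6) = 17160. Through P₂: C(19, 4)·C(4, 3) = 15504. Since P₁ is strictly southwest of P₂, a monotone path through both must visit P₁ then P₂; paths through both = C(10, 1)·C(9, 3)·C(4, 3) = 3360. Avoid both = 245157 − 17160 − 15504 + 3360 = 215853.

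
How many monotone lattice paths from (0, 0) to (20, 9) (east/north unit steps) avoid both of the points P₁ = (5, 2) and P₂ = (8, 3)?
Number of paths = 4929897

Inclusion–exclusion. Total paths: C(29, 20) = 10015005. Through P₁: C(7, 5)·C(22, 15) = 3581424. Through P₂: C(11, 8)·C(18, 12) = 3063060. Since P₁ is strictly southwest of P₂, a monotone path through both must visit P₁ then P₂; paths through both = C(7, 5)·C(4, 3)·C(18, 12) = 1559376. Avoid both = 10015005 − 3581424 − 3063060 + 1559376 = 4929897.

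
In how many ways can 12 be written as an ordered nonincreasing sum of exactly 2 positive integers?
p(12, 2 parts) = 6

Partitions of n into exactly k parts ↔ partitions of n − k into at most k parts (subtract 1 from each part). For n = 12, k = 2, the partitions are: 11+1, 10+2, 9+3, 8+4, 7+5, 6+6. Count = 6.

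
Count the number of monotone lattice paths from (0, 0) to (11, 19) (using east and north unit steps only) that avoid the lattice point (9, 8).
Number of paths = 52731120

Total paths from (0, 0) to (11, 19): C(30, 11) = 54627300. Paths through (9, 8): (paths (0, 0) → (9, 8)) × (paths (9, 8) → (11, 19)) = C(17, 9) · C(13, 2) = 24310 · 78 = 1896180. Avoidance count = 54627300 − 1896180 = 52731120.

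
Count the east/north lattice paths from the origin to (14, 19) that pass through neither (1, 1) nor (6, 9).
Number of paths = 299927352

Inclusion–exclusion. Total paths: C(33, 14) = 818809200. Through P₁: C(2, 1)·C(31, 13) = 412506150. Through P₂: C(15, 6)·C(18, 8) = 219008790. Since P₁ is strictly southwest of P₂, a monotone path through both must visit P₁ then P₂; paths through both = C(2, 1)·C(13, 5)·C(18, 8) = 112633092. Avoid both = 818809200 − 412506150 − 219008790 + 112633092 = 299927352.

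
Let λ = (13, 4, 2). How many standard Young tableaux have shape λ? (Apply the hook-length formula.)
# SYT of shape (13, 4, 2) = 151164

Hook-length formula: f^λ = n! / Π hook(c), product over all cells c of the Young diagram. For λ = (13, 4, 2), n = 19 boxes. Hook lengths by row (left-to-right, top-to-bottom): [15, 14, 12, 11, 9, 8, 7, 6, 5, 4, 3, 2, 1]; [5, 4, 2, 1]; [2, 1]. Product of hooks = 804722688000. So f^λ = 19! / 804722688000 = 121645100408832000 / 804722688000 = 151164.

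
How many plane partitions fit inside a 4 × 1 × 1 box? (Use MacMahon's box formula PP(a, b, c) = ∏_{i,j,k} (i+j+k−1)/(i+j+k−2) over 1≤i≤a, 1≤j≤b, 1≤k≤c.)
PP(4, 1, 1) = 5

Evaluate the triple product over i = 1..4, j = 1..1, k = 1..1. The factors are (2/1) · (3/2) · (4/3) · (5/4). The numerators and denominators telescope so the product is an integer; carrying out the multiplication exactly gives PP(4, 1, 1) = 5.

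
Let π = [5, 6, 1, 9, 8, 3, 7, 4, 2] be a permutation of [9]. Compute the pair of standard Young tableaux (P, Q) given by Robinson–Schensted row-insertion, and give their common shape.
P = [1, 2, 4] / [3, 6, 7] / [5] / [8] / [9];  Q = [1, 2, 4] / [3, 5, 7] / [6] / [8] / [9];  common shape = (3, 3, 1, 1, 1)

Row-insert the values π_1, π_2, … into P one at a time, bumping the leftmost entry strictly greater than the inserted value down to the next row. The recording tableau Q records, in position (i, j), the step at which that cell was added to P.
  Insert 5 (step 1): P = [5];  Q = [1]
  Insert 6 (step 2): P = [5, 6];  Q = [1, 2]
  Insert 1 (step 3): P = [1, 6] / [5];  Q = [1, 2] / [3]
  Insert 9 (step 4): P = [1, 6, 9] / [5];  Q = [1, 2, 4] / [3]
  Insert 8 (step 5): P = [1, 6, 8] / [5, 9];  Q = [1, 2, 4] / [3, 5]
  Insert 3 (step 6): P = [1, 3, 8] / [5, 6] / [9];  Q = [1, 2, 4] / [3, 5] / [6]
  Insert 7 (step 7): P = [1, 3, 7] / [5, 6, 8] / [9];  Q = [1, 2, 4] / [3, 5, 7] / [6]
  Insert 4 (step 8): P = [1, 3, 4] / [5, 6, 7] / [8] / [9];  Q = [1, 2, 4] / [3, 5, 7] / [6] / [8]
  Insert 2 (step 9): P = [1, 2, 4] / [3, 6, 7] / [5] / [8] / [9];  Q = [1, 2, 4] / [3, 5, 7] / [6] / [8] / [9]
Final shape: (3, 3, 1, 1, 1).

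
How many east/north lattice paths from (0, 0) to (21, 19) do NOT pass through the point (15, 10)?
Number of paths = 114922264600

Total paths from (0, 0) to (21, 19): C(40, 21) = 131282408400. Paths through (15, 10): (paths (0, 0) → (15, 10)) × (paths (15, 10) → (21, 19)) = C(25, 15) · C(15, 6) = 3268760 · 5005 = 16360143800. Avoidance count = 131282408400 − 16360143800 = 114922264600.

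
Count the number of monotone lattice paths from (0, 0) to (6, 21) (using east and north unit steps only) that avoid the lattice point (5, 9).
Number of paths = 269984

Total paths from (0, 0) to (6, 21): C(27, 6) = 296010. Paths through (5, 9): (paths (0, 0) → (5, 9)) × (paths (5, 9) → (6, 21)) = C(14, 5) · C(13, 1) = 2002 · 13 = 26026. Avoidance count = 296010 − 26026 = 269984.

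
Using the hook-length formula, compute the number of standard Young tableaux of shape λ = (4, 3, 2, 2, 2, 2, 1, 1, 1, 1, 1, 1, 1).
# SYT of shape (4, 3, 2, 2, 2, 2, 1, 1, 1, 1, 1, 1, 1) = 24249225

Hook-length formula: f^λ = n! / Π hook(c), product over all cells c of the Young diagram. For λ = (4, 3, 2, 2, 2, 2, 1, 1, 1, 1, 1, 1, 1), n = 22 boxes. Hook lengths by row (left-to-right, top-to-bottom): [16, 8, 3, 1]; [14, 6, 1]; [12, 4]; [11, 3]; [10, 2]; [9, 1]; [7]; [6]; [5]; [4]; [3]; [2]; [1]. Product of hooks = 46352026828800. So f^λ = 22! / 46352026828800 = 1124000727777607680000 / 46352026828800 = 24249225.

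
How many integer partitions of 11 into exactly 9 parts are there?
p(11, 9 parts) = 2

Partitions of n into exactly k parts ↔ partitions of n − k into at most k parts (subtract 1 from each part). For n = 11, k = 9, the partitions are: 3+1+1+1+1+1+1+1+1, 2+2+1+1+1+1+1+1+1. Count = 2.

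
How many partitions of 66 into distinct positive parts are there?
q(66) = 20132

A partition into distinct parts is a strictly decreasing sequence summing to n. The recurrence d(n, m) = d(n, m−1) + d(n−m, m−1) (use part m at most once) with q(n) = d(n, n) gives q(66) = 20132. (Euler's theorem: # distinct-part partitions = # odd-part partitions.)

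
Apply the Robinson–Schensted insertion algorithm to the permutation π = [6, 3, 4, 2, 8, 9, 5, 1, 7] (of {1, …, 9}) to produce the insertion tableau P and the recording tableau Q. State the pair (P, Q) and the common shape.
P = [1, 4, 5, 7] / [2, 8, 9] / [3] / [6];  Q = [1, 3, 5, 6] / [2, 7, 9] / [4] / [8];  common shape = (4, 3, 1, 1)

Row-insert the values π_1, π_2, … into P one at a time, bumping the leftmost entry strictly greater than the inserted value down to the next row. The recording tableau Q records, in position (i, j), the step at which that cell was added to P.
  Insert 6 (step 1): P = [6];  Q = [1]
  Insert 3 (step 2): P = [3] / [6];  Q = [1] / [2]
  Insert 4 (step 3): P = [3, 4] / [6];  Q = [1, 3] / [2]
  Insert 2 (step 4): P = [2, 4] / [3] / [6];  Q = [1, 3] / [2] / [4]
  Insert 8 (step 5): P = [2, 4, 8] / [3] / [6];  Q = [1, 3, 5] / [2] / [4]
  Insert 9 (step 6): P = [2, 4, 8, 9] / [3] / [6];  Q = [1, 3, 5, 6] / [2] / [4]
  Insert 5 (step 7): P = [2, 4, 5, 9] / [3, 8] / [6];  Q = [1, 3, 5, 6] / [2, 7] / [4]
  Insert 1 (step 8): P = [1, 4, 5, 9] / [2, 8] / [3] / [6];  Q = [1, 3, 5, 6] / [2, 7] / [4] / [8]
  Insert 7 (step 9): P = [1, 4, 5, 7] / [2, 8, 9] / [3] / [6];  Q = [1, 3, 5, 6] / [2, 7, 9] / [4] / [8]
Final shape: (4, 3, 1, 1).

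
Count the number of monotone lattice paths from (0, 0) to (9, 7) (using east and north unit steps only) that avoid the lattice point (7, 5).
Number of paths = 6688

Total paths from (0, 0) to (9, 7): C(16, 9) = 11440. Paths through (7, 5): (paths (0, 0) → (7, 5)) × (paths (7, 5) → (9, 7)) = C(12, 7) · C(4, 2) = 792 · 6 = 4752. Avoidance count = 11440 − 4752 = 6688.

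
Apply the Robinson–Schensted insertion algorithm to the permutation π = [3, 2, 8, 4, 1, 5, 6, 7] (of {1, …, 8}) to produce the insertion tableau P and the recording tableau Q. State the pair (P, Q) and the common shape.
P = [1, 4, 5, 6, 7] / [2, 8] / [3];  Q = [1, 3, 6, 7, 8] / [2, 4] / [5];  common shape = (5, 2, 1)

Row-insert the values π_1, π_2, … into P one at a time, bumping the leftmost entry strictly greater than the inserted value down to the next row. The recording tableau Q records, in position (i, j), the step at which that cell was added to P.
  Insert 3 (step 1): P = [3];  Q = [1]
  Insert 2 (step 2): P = [2] / [3];  Q = [1] / [2]
  Insert 8 (step 3): P = [2, 8] / [3];  Q = [1, 3] / [2]
  Insert 4 (step 4): P = [2, 4] / [3, 8];  Q = [1, 3] / [2, 4]
  Insert 1 (step 5): P = [1, 4] / [2, 8] / [3];  Q = [1, 3] / [2, 4] / [5]
  Insert 5 (step 6): P = [1, 4, 5] / [2, 8] / [3];  Q = [1, 3, 6] / [2, 4] / [5]
  Insert 6 (step 7): P = [1, 4, 5, 6] / [2, 8] / [3];  Q = [1, 3, 6, 7] / [2, 4] / [5]
  Insert 7 (step 8): P = [1, 4, 5, 6, 7] / [2, 8] / [3];  Q = [1, 3, 6, 7, 8] / [2, 4] / [5]
Final shape: (5, 2, 1).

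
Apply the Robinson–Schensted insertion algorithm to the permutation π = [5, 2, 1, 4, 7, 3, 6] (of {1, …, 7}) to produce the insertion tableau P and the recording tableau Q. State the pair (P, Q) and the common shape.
P = [1, 3, 6] / [2, 4, 7] / [5];  Q = [1, 4, 5] / [2, 6, 7] / [3];  common shape = (3, 3, 1)

Row-insert the values π_1, π_2, … into P one at a time, bumping the leftmost entry strictly greater than the inserted value down to the next row. The recording tableau Q records, in position (i, j), the step at which that cell was added to P.
  Insert 5 (step 1): P = [5];  Q = [1]
  Insert 2 (step 2): P = [2] / [5];  Q = [1] / [2]
  Insert 1 (step 3): P = [1] / [2] / [5];  Q = [1] / [2] / [3]
  Insert 4 (step 4): P = [1, 4] / [2] / [5];  Q = [1, 4] / [2] / [3]
  Insert 7 (step 5): P = [1, 4, 7] / [2] / [5];  Q = [1, 4, 5] / [2] / [3]
  Insert 3 (step 6): P = [1, 3, 7] / [2, 4] / [5];  Q = [1, 4, 5] / [2, 6] / [3]
  Insert 6 (step 7): P = [1, 3, 6] / [2, 4, 7] / [5];  Q = [1, 4, 5] / [2, 6, 7] / [3]
Final shape: (3, 3, 1).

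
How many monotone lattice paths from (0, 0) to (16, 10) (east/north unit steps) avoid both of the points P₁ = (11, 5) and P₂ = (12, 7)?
Number of paths = 2906059

Inclusion–exclusion. Total paths: C(26, 16) = 5311735. Through P₁: C(16, 11)·C(10, 5) = 1100736. Through P₂: C(19, 12)·C(7, 4) = 1763580. Since P₁ is strictly southwest of P₂, a monotone path through both must visit P₁ then P₂; paths through both = C(16, 11)·C(3, 1)·C(7, 4) = 458640. Avoid both = 5311735 − 1100736 − 1763580 + 458640 = 2906059.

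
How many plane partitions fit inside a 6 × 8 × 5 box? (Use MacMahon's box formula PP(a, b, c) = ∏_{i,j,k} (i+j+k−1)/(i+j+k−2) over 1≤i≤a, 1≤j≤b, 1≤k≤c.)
PP(6, 8, 5) = 7997986868872

Evaluate the triple product over i = 1..6, j = 1..8, k = 1..5. The factors are (2/1) · (3/2) · (4/3) · (5/4) · (6/5) · (3/2) · (4/3) · (5/4) · … (240 factors total). The numerators and denominators telescope so the product is an integer; carrying out the multiplication exactly gives PP(6, 8, 5) = 7997986868872.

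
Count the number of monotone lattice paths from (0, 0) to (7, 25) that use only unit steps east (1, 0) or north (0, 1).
Number of paths = 3365856

A monotone lattice path from (0, 0) to (7, 25) consists of 7 east steps and 25 north steps in some order, so it is determined by which 7 of the 32 steps are east. The count is C(32, 7) = 3365856.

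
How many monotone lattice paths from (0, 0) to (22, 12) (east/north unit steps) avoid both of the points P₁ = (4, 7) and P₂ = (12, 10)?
Number of paths = 498164934

Inclusion–exclusion. Total paths: C(34, 22) = 548354040. Through P₁: C(11, 4)·C(23, 18) = 11104170. Through P₂: C(22, 12)·C(12, 10) = 42678636. Since P₁ is strictly southwest of P₂, a monotone path through both must visit P₁ then P₂; paths through both = C(11, 4)·C(11, 8)·C(12, 10) = 3593700. Avoid both = 548354040 − 11104170 − 42678636 + 3593700 = 498164934.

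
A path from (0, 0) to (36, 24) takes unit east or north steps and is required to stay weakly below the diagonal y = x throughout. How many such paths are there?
Number of paths = 12667055061303825

By the reflection principle (André's argument), the number of monotone paths to (36, 24) with n ≤ m that never go above y = x is C(60, 36) − C(60, 37) = 36052387482172425 − 23385332420868600 = 12667055061303825.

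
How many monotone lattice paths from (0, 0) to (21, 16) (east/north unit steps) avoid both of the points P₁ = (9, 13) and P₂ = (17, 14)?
Number of paths = 8738862395

Inclusion–exclusion. Total paths: C(37, 21) = 12875774670. Through P₁: C(22, 9)·C(15, 12) = 226326100. Through P₂: C(31, 17)·C(6, 4) = 3977737875. Since P₁ is strictly southwest of P₂, a monotone path through both must visit P₁ then P₂; paths through both = C(22, 9)·C(9, 8)·C(6, 4) = 67151700. Avoid both = 12875774670 − 226326100 − 3977737875 + 67151700 = 8738862395.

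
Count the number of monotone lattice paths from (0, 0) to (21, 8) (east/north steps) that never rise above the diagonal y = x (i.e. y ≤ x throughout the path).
Number of paths = 2731365

By the reflection principle (André's argument), the number of monotone paths to (21, 8) with n ≤ m that never go above y = x is C(29, 21) − C(29, 22) = 4292145 − 1560780 = 2731365.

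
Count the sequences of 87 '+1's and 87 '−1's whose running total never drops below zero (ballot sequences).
C_87 = 16435314834665426797069144960762886143367590394940

These ballot sequences are counted by the Catalan number C_n = (1/(n + 1)) · C(2n, n). For n = 87: C_87 = (1/88) · C(174, 87) = 1446307705450557558142084756547133980616347954754720/88 = 16435314834665426797069144960762886143367590394940.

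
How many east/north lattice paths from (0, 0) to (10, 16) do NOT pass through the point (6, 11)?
Number of paths = 3752359

Total paths from (0, 0) to (10, 16): C(26, 10) = 5311735. Paths through (6, 11): (paths (0, 0) → (6, 11)) × (paths (6, 11) → (10, 16)) = C(17, 6) · C(9, 4) = 12376 · 126 = 1559376. Avoidance count = 5311735 − 1559376 = 3752359.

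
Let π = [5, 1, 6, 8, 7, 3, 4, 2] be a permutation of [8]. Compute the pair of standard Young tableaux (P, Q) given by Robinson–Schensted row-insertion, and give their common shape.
P = [1, 2, 4] / [3, 6, 7] / [5] / [8];  Q = [1, 3, 4] / [2, 5, 7] / [6] / [8];  common shape = (3, 3, 1, 1)

Row-insert the values π_1, π_2, … into P one at a time, bumping the leftmost entry strictly greater than the inserted value down to the next row. The recording tableau Q records, in position (i, j), the step at which that cell was added to P.
  Insert 5 (step 1): P = [5];  Q = [1]
  Insert 1 (step 2): P = [1] / [5];  Q = [1] / [2]
  Insert 6 (step 3): P = [1, 6] / [5];  Q = [1, 3] / [2]
  Insert 8 (step 4): P = [1, 6, 8] / [5];  Q = [1, 3, 4] / [2]
  Insert 7 (step 5): P = [1, 6, 7] / [5, 8];  Q = [1, 3, 4] / [2, 5]
  Insert 3 (step 6): P = [1, 3, 7] / [5, 6] / [8];  Q = [1, 3, 4] / [2, 5] / [6]
  Insert 4 (step 7): P = [1, 3, 4] / [5, 6, 7] / [8];  Q = [1, 3, 4] / [2, 5, 7] / [6]
  Insert 2 (step 8): P = [1, 2, 4] / [3, 6, 7] / [5] / [8];  Q = [1, 3, 4] / [2, 5, 7] / [6] / [8]
Final shape: (3, 3, 1, 1).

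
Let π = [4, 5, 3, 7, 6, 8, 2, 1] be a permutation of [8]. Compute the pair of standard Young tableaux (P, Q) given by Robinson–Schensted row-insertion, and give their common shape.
P = [1, 5, 6, 8] / [2, 7] / [3] / [4];  Q = [1, 2, 4, 6] / [3, 5] / [7] / [8];  common shape = (4, 2, 1, 1)

Row-insert the values π_1, π_2, … into P one at a time, bumping the leftmost entry strictly greater than the inserted value down to the next row. The recording tableau Q records, in position (i, j), the step at which that cell was added to P.
  Insert 4 (step 1): P = [4];  Q = [1]
  Insert 5 (step 2): P = [4, 5];  Q = [1, 2]
  Insert 3 (step 3): P = [3, 5] / [4];  Q = [1, 2] / [3]
  Insert 7 (step 4): P = [3, 5, 7] / [4];  Q = [1, 2, 4] / [3]
  Insert 6 (step 5): P = [3, 5, 6] / [4, 7];  Q = [1, 2, 4] / [3, 5]
  Insert 8 (step 6): P = [3, 5, 6, 8] / [4, 7];  Q = [1, 2, 4, 6] / [3, 5]
  Insert 2 (step 7): P = [2, 5, 6, 8] / [3, 7] / [4];  Q = [1, 2, 4, 6] / [3, 5] / [7]
  Insert 1 (step 8): P = [1, 5, 6, 8] / [2, 7] / [3] / [4];  Q = [1, 2, 4, 6] / [3, 5] / [7] / [8]
Final shape: (4, 2, 1, 1).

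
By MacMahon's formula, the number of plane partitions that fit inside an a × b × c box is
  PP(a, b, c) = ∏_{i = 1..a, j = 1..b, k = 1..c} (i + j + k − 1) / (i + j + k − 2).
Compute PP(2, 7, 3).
PP(2, 7, 3) = 4950

Evaluate the triple product over i = 1..2, j = 1..7, k = 1..3. The factors are (2/1) · (3/2) · (4/3) · (3/2) · (4/3) · (5/4) · (4/3) · (5/4) · … (42 factors total). The numerators and denominators telescope so the product is an integer; carrying out the multiplication exactly gives PP(2, 7, 3) = 4950.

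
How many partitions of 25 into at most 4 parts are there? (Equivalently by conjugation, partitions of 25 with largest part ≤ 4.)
p(25, parts ≤ 4) = 185

Use the recurrence p(n, m) = p(n, m−1) + p(n−m, m): either the largest part is < m (count p(n, m−1)) or the largest part is exactly m (remove one copy of m, count p(n−m, m)). With p(0, ·) = 1 this gives p(25, parts ≤ 4) = 185. (By conjugating Young diagrams, this also counts partitions of 25 into at most 4 parts.)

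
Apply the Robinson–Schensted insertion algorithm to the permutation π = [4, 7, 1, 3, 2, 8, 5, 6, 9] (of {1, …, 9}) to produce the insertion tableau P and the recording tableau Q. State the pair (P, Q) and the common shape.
P = [1, 2, 5, 6, 9] / [3, 7, 8] / [4];  Q = [1, 2, 6, 8, 9] / [3, 4, 7] / [5];  common shape = (5, 3, 1)

Row-insert the values π_1, π_2, … into P one at a time, bumping the leftmost entry strictly greater than the inserted value down to the next row. The recording tableau Q records, in position (i, j), the step at which that cell was added to P.
  Insert 4 (step 1): P = [4];  Q = [1]
  Insert 7 (step 2): P = [4, 7];  Q = [1, 2]
  Insert 1 (step 3): P = [1, 7] / [4];  Q = [1, 2] / [3]
  Insert 3 (step 4): P = [1, 3] / [4, 7];  Q = [1, 2] / [3, 4]
  Insert 2 (step 5): P = [1, 2] / [3, 7] / [4];  Q = [1, 2] / [3, 4] / [5]
  Insert 8 (step 6): P = [1, 2, 8] / [3, 7] / [4];  Q = [1, 2, 6] / [3, 4] / [5]
  Insert 5 (step 7): P = [1, 2, 5] / [3, 7, 8] / [4];  Q = [1, 2, 6] / [3, 4, 7] / [5]
  Insert 6 (step 8): P = [1, 2, 5, 6] / [3, 7, 8] / [4];  Q = [1, 2, 6, 8] / [3, 4, 7] / [5]
  Insert 9 (step 9): P = [1, 2, 5, 6, 9] / [3, 7, 8] / [4];  Q = [1, 2, 6, 8, 9] / [3, 4, 7] / [5]
Final shape: (5, 3, 1).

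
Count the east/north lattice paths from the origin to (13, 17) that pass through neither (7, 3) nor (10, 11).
Number of paths = 87143706

Inclusion–exclusion. Total paths: C(30, 13) = 119759850. Through P₁: C(10, 7)·C(20, 6) = 4651200. Through P₂: C(21, 10)·C(9, 3) = 29628144. Since P₁ is strictly southwest of P₂, a monotone path through both must visit P₁ then P₂; paths through both = C(10, 7)·C(11, 3)·C(9, 3) = 1663200. Avoid both = 119759850 − 4651200 − 29628144 + 1663200 = 87143706.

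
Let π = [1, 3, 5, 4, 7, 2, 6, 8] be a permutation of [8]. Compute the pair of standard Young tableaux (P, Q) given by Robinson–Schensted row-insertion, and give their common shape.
P = [1, 2, 4, 6, 8] / [3, 7] / [5];  Q = [1, 2, 3, 5, 8] / [4, 7] / [6];  common shape = (5, 2, 1)

Row-insert the values π_1, π_2, … into P one at a time, bumping the leftmost entry strictly greater than the inserted value down to the next row. The recording tableau Q records, in position (i, j), the step at which that cell was added to P.
  Insert 1 (step 1): P = [1];  Q = [1]
  Insert 3 (step 2): P = [1, 3];  Q = [1, 2]
  Insert 5 (step 3): P = [1, 3, 5];  Q = [1, 2, 3]
  Insert 4 (step 4): P = [1, 3, 4] / [5];  Q = [1, 2, 3] / [4]
  Insert 7 (step 5): P = [1, 3, 4, 7] / [5];  Q = [1, 2, 3, 5] / [4]
  Insert 2 (step 6): P = [1, 2, 4, 7] / [3] / [5];  Q = [1, 2, 3, 5] / [4] / [6]
  Insert 6 (step 7): P = [1, 2, 4, 6] / [3, 7] / [5];  Q = [1, 2, 3, 5] / [4, 7] / [6]
  Insert 8 (step 8): P = [1, 2, 4, 6, 8] / [3, 7] / [5];  Q = [1, 2, 3, 5, 8] / [4, 7] / [6]
Final shape: (5, 2, 1).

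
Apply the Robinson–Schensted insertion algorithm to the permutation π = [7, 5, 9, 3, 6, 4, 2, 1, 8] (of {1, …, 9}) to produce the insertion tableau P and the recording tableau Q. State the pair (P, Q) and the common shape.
P = [1, 4, 8] / [2, 6] / [3, 9] / [5] / [7];  Q = [1, 3, 9] / [2, 5] / [4, 6] / [7] / [8];  common shape = (3, 2, 2, 1, 1)

Row-insert the values π_1, π_2, … into P one at a time, bumping the leftmost entry strictly greater than the inserted value down to the next row. The recording tableau Q records, in position (i, j), the step at which that cell was added to P.
  Insert 7 (step 1): P = [7];  Q = [1]
  Insert 5 (step 2): P = [5] / [7];  Q = [1] / [2]
  Insert 9 (step 3): P = [5, 9] / [7];  Q = [1, 3] / [2]
  Insert 3 (step 4): P = [3, 9] / [5] / [7];  Q = [1, 3] / [2] / [4]
  Insert 6 (step 5): P = [3, 6] / [5, 9] / [7];  Q = [1, 3] / [2, 5] / [4]
  Insert 4 (step 6): P = [3, 4] / [5, 6] / [7, 9];  Q = [1, 3] / [2, 5] / [4, 6]
  Insert 2 (step 7): P = [2, 4] / [3, 6] / [5, 9] / [7];  Q = [1, 3] / [2, 5] / [4, 6] / [7]
  Insert 1 (step 8): P = [1, 4] / [2, 6] / [3, 9] / [5] / [7];  Q = [1, 3] / [2, 5] / [4, 6] / [7] / [8]
  Insert 8 (step 9): P = [1, 4, 8] / [2, 6] / [3, 9] / [5] / [7];  Q = [1, 3, 9] / [2, 5] / [4, 6] / [7] / [8]
Final shape: (3, 2, 2, 1, 1).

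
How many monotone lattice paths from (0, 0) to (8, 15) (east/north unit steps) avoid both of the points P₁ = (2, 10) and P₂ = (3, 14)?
Number of paths = 457722

Inclusion–exclusion. Total paths: C(23, 8) = 490314. Through P₁: C(12, 2)·C(11, 6) = 30492. Through P₂: C(17, 3)·C(6, 5) = 4080. Since P₁ is strictly southwest of P₂, a monotone path through both must visit P₁ then P₂; paths through both = C(12, 2)·C(5, 1)·C(6, 5) = 1980. Avoid both = 490314 − 30492 − 4080 + 1980 = 457722.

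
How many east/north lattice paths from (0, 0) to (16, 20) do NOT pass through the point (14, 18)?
Number of paths = 4479258510

Total paths from (0, 0) to (16, 20): C(36, 16) = 7307872110. Paths through (14, 18): (paths (0, 0) → (14, 18)) × (paths (14, 18) → (16, 20)) = C(32, 14) · C(4, 2) = 471435600 · 6 = 2828613600. Avoidance count = 7307872110 − 2828613600 = 4479258510.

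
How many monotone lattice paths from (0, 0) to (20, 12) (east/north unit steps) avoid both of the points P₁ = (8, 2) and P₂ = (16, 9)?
Number of paths = 135324770

Inclusion–exclusion. Total paths: C(32, 20) = 225792840. Through P₁: C(10, 8)·C(22, 12) = 29099070. Through P₂: C(25, 16)·C(7, 4) = 71504125. Since P₁ is strictly southwest of P₂, a monotone path through both must visit P₁ then P₂; paths through both = C(10, 8)·C(15, 8)·C(7, 4) = 10135125. Avoid both = 225792840 − 29099070 − 71504125 + 10135125 = 135324770.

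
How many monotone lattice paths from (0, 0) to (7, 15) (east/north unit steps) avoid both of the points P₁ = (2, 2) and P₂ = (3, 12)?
Number of paths = 105521

Inclusion–exclusion. Total paths: C(22, 7) = 170544. Through P₁: C(4, 2)·C(18, 5) = 51408. Through P₂: C(15, 3)·C(7, 4) = 15925. Since P₁ is strictly southwest of P₂, a monotone path through both must visit P₁ then P₂; paths through both = C(4, 2)·C(11, 1)·C(7, 4) = 2310. Avoid both = 170544 − 51408 − 15925 + 2310 = 105521.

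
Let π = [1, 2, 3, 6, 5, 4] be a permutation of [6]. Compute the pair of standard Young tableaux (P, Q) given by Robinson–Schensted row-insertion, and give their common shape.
P = [1, 2, 3, 4] / [5] / [6];  Q = [1, 2, 3, 4] / [5] / [6];  common shape = (4, 1, 1)

Row-insert the values π_1, π_2, … into P one at a time, bumping the leftmost entry strictly greater than the inserted value down to the next row. The recording tableau Q records, in position (i, j), the step at which that cell was added to P.
  Insert 1 (step 1): P = [1];  Q = [1]
  Insert 2 (step 2): P = [1, 2];  Q = [1, 2]
  Insert 3 (step 3): P = [1, 2, 3];  Q = [1, 2, 3]
  Insert 6 (step 4): P = [1, 2, 3, 6];  Q = [1, 2, 3, 4]
  Insert 5 (step 5): P = [1, 2, 3, 5] / [6];  Q = [1, 2, 3, 4] / [5]
  Insert 4 (step 6): P = [1, 2, 3, 4] / [5] / [6];  Q = [1, 2, 3, 4] / [5] / [6]
Final shape: (4, 1, 1).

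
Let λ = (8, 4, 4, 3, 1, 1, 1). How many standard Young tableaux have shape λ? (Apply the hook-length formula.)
# SYT of shape (8, 4, 4, 3, 1, 1, 1) = 2133931800

Hook-length formula: f^λ = n! / Π hook(c), product over all cells c of the Young diagram. For λ = (8, 4, 4, 3, 1, 1, 1), n = 22 boxes. Hook lengths by row (left-to-right, top-to-bottom): [14, 10, 9, 7, 4, 3, 2, 1]; [9, 5, 4, 2]; [8, 4, 3, 1]; [6, 2, 1]; [3]; [2]; [1]. Product of hooks = 526727577600. So f^λ = 22! / 526727577600 = 1124000727777607680000 / 526727577600 = 2133931800.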